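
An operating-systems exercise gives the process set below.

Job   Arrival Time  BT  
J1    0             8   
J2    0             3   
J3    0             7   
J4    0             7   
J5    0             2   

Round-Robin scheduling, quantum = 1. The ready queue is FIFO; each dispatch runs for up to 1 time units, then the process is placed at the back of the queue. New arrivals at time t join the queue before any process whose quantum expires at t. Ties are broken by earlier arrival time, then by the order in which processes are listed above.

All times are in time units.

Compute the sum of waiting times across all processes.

Schedule: | J1 0-1 | J2 1-2 | J3 2-3 | J4 3-4 | J5 4-5 | J1 5-6 | J2 6-7 | J3 7-8 | J4 8-9 | J5 9-10 | J1 10-11 | J2 11-12 | J3 12-13 | J4 13-14 | J1 14-15 | J3 15-16 | J4 16-17 | J1 17-18 | J3 18-19 | J4 19-20 | J1 20-21 | J3 21-22 | J4 22-23 | J1 23-24 | J3 24-25 | J4 25-26 | J1 26-27 |
Completion: J1=27  J2=12  J3=25  J4=26  J5=10
Turnaround (C−A): J1=27  J2=12  J3=25  J4=26  J5=10
Waiting = turnaround − burst: J1=19, J2=9, J3=18, J4=19, J5=8
Total waiting = 19 + 9 + 18 + 19 + 8 = 73

73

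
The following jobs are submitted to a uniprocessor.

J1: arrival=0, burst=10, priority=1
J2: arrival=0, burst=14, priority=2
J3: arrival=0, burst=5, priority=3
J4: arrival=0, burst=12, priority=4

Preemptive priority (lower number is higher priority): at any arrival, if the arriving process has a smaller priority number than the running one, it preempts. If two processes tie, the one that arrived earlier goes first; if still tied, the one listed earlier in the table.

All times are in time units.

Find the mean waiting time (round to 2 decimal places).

15.75

Gantt: | J1 0-10 | J2 10-24 | J3 24-29 | J4 29-41 |
Completion: J1=10  J2=24  J3=29  J4=41
Turnaround (C−A): J1=10  J2=24  J3=29  J4=41
Waiting times: J1=0, J2=10, J3=24, J4=29
Average waiting = (0+10+24+29) / 4 = 63/4 = 15.75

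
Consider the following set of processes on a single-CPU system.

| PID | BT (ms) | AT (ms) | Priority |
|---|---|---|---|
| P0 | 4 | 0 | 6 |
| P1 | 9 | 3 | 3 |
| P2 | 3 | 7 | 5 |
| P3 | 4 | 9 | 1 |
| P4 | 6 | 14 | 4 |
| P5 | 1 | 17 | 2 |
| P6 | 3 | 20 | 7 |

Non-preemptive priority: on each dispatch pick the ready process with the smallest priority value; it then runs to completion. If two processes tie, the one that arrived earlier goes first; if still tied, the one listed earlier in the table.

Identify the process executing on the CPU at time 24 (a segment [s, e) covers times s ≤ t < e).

Schedule: | P0 0-4 | P1 4-13 | P3 13-17 | P5 17-18 | P4 18-24 | P2 24-27 | P6 27-30 |
Completion: P0=4  P1=13  P2=27  P3=17  P4=24  P5=18  P6=30
Turnaround (C−A): P0=4  P1=10  P2=20  P3=8  P4=10  P5=1  P6=10

P2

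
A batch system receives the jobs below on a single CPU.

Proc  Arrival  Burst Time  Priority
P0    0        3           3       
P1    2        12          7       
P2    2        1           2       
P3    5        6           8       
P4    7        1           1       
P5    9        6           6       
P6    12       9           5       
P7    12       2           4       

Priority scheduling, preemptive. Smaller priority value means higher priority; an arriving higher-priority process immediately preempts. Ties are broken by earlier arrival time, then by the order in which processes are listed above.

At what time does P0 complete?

Timeline: | P0 0-2 | P2 2-3 | P0 3-4 | P1 4-7 | P4 7-8 | P1 8-9 | P5 9-12 | P7 12-14 | P6 14-23 | P5 23-26 | P1 26-34 | P3 34-40 |
Completion: P0=4  P1=34  P2=3  P3=40  P4=8  P5=26  P6=23  P7=14
Turnaround (C−A): P0=4  P1=32  P2=1  P3=35  P4=1  P5=17  P6=11  P7=2

4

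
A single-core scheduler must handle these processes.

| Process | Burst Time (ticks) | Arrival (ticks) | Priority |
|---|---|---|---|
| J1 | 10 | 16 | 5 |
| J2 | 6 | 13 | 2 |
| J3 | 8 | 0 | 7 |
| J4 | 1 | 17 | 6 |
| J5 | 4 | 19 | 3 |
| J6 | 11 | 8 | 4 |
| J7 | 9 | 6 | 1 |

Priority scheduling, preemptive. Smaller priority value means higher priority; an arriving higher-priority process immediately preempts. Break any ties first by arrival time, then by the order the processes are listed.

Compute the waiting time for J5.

Gantt: | J3 0-6 | J7 6-15 | J2 15-21 | J5 21-25 | J6 25-36 | J1 36-46 | J4 46-47 | J3 47-49 |
Completion: J1=46  J2=21  J3=49  J4=47  J5=25  J6=36  J7=15
Turnaround (C−A): J1=30  J2=8  J3=49  J4=30  J5=6  J6=28  J7=9
Waiting(J5) = turnaround − burst = 6 − 4 = 2

2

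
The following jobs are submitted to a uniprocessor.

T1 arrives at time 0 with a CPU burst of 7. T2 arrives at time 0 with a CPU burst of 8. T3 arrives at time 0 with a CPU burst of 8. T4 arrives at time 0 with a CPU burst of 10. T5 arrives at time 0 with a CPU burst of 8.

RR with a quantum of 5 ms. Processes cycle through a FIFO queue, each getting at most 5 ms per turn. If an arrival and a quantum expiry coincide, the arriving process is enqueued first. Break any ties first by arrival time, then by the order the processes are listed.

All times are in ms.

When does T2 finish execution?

Schedule: | T1 0-5 | T2 5-10 | T3 10-15 | T4 15-20 | T5 20-25 | T1 25-27 | T2 27-30 | T3 30-33 | T4 33-38 | T5 38-41 |
Completion: T1=27  T2=30  T3=33  T4=38  T5=41

30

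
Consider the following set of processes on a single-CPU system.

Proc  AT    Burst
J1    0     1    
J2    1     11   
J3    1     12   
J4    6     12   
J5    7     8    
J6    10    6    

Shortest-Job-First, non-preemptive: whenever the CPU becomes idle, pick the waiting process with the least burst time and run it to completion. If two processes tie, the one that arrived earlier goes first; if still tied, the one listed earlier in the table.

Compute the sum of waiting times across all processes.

70

Schedule: | J1 0-1 | J2 1-12 | J6 12-18 | J5 18-26 | J3 26-38 | J4 38-50 |
Completion: J1=1  J2=12  J3=38  J4=50  J5=26  J6=18
Waiting = turnaround − burst: J1=0, J2=0, J3=25, J4=32, J5=11, J6=2
Total waiting = 0 + 0 + 25 + 32 + 11 + 2 = 70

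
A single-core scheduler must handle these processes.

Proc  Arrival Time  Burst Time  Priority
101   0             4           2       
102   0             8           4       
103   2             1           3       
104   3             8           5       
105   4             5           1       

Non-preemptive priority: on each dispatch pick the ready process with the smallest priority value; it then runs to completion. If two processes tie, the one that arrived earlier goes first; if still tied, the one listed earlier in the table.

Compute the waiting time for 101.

0

Timeline: | 101 0-4 | 105 4-9 | 103 9-10 | 102 10-18 | 104 18-26 |
Completion: 101=4  102=18  103=10  104=26  105=9
Turnaround (C−A): 101=4  102=18  103=8  104=23  105=5
Waiting(101) = turnaround − burst = 4 − 4 = 0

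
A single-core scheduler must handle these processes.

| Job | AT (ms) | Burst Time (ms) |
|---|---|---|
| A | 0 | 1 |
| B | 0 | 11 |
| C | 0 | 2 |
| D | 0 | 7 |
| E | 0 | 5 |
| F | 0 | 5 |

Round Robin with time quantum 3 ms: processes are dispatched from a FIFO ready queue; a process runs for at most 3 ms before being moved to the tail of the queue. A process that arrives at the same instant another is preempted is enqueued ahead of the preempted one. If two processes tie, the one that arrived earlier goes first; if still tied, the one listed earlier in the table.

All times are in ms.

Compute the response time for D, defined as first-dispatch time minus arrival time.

6

Schedule: | A 0-1 | B 1-4 | C 4-6 | D 6-9 | E 9-12 | F 12-15 | B 15-18 | D 18-21 | E 21-23 | F 23-25 | B 25-28 | D 28-29 | B 29-31 |
Completion: A=1  B=31  C=6  D=29  E=23  F=25
Turnaround (C−A): A=1  B=31  C=6  D=29  E=23  F=25
Response(D) = first start − arrival = 6 − 0 = 6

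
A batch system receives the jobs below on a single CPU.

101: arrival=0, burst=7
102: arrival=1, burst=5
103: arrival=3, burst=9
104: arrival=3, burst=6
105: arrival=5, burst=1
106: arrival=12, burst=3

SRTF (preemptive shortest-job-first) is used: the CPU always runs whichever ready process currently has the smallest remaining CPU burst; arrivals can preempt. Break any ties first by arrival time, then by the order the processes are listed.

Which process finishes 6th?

103

Schedule: | 101 0-1 | 102 1-6 | 105 6-7 | 101 7-13 | 106 13-16 | 104 16-22 | 103 22-31 |
Completion: 101=13  102=6  103=31  104=22  105=7  106=16
Finish order: 102 → 105 → 101 → 106 → 104 → 103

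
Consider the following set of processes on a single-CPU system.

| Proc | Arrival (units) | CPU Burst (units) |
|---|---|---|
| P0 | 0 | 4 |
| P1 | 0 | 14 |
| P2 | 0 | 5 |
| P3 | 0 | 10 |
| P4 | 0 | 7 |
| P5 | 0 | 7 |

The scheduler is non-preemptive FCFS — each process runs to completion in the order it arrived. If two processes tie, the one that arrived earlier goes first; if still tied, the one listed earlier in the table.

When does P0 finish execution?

Gantt: | P0 0-4 | P1 4-18 | P2 18-23 | P3 23-33 | P4 33-40 | P5 40-47 |
Completion: P0=4  P1=18  P2=23  P3=33  P4=40  P5=47

4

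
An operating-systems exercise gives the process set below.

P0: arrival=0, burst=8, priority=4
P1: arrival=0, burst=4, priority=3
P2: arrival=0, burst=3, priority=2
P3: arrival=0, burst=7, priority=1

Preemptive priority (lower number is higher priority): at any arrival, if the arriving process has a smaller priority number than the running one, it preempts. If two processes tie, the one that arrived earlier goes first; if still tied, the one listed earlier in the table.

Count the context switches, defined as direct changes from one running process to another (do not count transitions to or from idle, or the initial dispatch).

Schedule: | P3 0-7 | P2 7-10 | P1 10-14 | P0 14-22 |
Completion: P0=22  P1=14  P2=10  P3=7

3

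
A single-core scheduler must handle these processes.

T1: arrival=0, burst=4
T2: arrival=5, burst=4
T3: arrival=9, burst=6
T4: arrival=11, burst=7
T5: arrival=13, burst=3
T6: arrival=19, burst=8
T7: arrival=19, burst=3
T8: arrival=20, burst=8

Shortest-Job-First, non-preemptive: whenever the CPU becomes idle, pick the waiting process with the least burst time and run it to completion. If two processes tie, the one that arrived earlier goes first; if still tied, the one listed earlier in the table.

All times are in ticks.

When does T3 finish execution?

15

Schedule: | T1 0-4 | idle 4-5 | T2 5-9 | T3 9-15 | T5 15-18 | T4 18-25 | T7 25-28 | T6 28-36 | T8 36-44 |
Completion: T1=4  T2=9  T3=15  T4=25  T5=18  T6=36  T7=28  T8=44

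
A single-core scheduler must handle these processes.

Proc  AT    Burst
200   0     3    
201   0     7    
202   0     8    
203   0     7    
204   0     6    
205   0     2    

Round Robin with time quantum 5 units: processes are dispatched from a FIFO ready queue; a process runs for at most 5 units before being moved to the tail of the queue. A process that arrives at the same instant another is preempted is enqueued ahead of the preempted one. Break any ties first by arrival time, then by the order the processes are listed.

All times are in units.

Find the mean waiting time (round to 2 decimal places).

Gantt: | 200 0-3 | 201 3-8 | 202 8-13 | 203 13-18 | 204 18-23 | 205 23-25 | 201 25-27 | 202 27-30 | 203 30-32 | 204 32-33 |
Completion: 200=3  201=27  202=30  203=32  204=33  205=25
Waiting times: 200=0, 201=20, 202=22, 203=25, 204=27, 205=23
Average waiting = (0+20+22+25+27+23) / 6 = 117/6 = 19.50

19.50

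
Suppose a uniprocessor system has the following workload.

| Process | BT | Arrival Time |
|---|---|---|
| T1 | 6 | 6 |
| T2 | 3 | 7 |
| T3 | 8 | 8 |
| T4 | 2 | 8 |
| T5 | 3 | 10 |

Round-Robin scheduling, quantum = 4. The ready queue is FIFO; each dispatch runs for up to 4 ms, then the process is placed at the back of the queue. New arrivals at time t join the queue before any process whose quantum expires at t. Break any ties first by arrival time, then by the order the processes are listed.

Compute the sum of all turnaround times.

Gantt: | idle 0-6 | T1 6-10 | T2 10-13 | T3 13-17 | T4 17-19 | T5 19-22 | T1 22-24 | T3 24-28 |
Completion: T1=24  T2=13  T3=28  T4=19  T5=22
Turnaround (C−A): T1=18  T2=6  T3=20  T4=11  T5=12
Turnaround = completion − arrival: T1=18, T2=6, T3=20, T4=11, T5=12
Total turnaround = 18 + 6 + 20 + 11 + 12 = 67

67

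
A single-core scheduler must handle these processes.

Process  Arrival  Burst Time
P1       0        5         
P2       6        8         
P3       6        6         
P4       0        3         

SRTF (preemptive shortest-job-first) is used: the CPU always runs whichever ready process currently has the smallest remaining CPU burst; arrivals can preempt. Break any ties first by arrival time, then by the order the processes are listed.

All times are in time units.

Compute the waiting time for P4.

Gantt: | P4 0-3 | P1 3-8 | P3 8-14 | P2 14-22 |
Completion: P1=8  P2=22  P3=14  P4=3
Turnaround (C−A): P1=8  P2=16  P3=8  P4=3
Waiting(P4) = turnaround − burst = 3 − 3 = 0

0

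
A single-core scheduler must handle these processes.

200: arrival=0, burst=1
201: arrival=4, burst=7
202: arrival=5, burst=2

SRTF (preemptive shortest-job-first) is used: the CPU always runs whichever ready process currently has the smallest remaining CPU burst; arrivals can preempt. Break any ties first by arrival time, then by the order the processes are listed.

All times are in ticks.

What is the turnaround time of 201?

Schedule: | 200 0-1 | idle 1-4 | 201 4-5 | 202 5-7 | 201 7-13 |
Completion: 200=1  201=13  202=7
Turnaround (C−A): 200=1  201=9  202=2
Turnaround(201) = completion − arrival = 13 − 4 = 9

9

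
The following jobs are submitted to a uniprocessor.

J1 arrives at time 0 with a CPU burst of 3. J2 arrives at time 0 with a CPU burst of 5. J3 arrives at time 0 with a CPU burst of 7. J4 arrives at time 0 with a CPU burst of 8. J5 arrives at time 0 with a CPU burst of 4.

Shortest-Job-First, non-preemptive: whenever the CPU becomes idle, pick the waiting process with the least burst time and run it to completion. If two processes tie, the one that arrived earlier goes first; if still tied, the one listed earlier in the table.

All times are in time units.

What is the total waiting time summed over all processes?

41

Gantt: | J1 0-3 | J5 3-7 | J2 7-12 | J3 12-19 | J4 19-27 |
Completion: J1=3  J2=12  J3=19  J4=27  J5=7
Waiting = turnaround − burst: J1=0, J2=7, J3=12, J4=19, J5=3
Total waiting = 0 + 7 + 12 + 19 + 3 = 41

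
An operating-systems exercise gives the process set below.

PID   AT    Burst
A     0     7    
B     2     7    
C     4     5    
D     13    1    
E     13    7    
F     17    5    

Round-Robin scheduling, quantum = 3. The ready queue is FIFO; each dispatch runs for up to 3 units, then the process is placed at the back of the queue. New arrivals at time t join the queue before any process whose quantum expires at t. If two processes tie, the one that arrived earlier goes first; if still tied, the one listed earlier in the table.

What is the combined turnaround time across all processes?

90

Timeline: | A 0-3 | B 3-6 | A 6-9 | C 9-12 | B 12-15 | A 15-16 | C 16-18 | D 18-19 | E 19-22 | B 22-23 | F 23-26 | E 26-29 | F 29-31 | E 31-32 |
Completion: A=16  B=23  C=18  D=19  E=32  F=31
Turnaround = completion − arrival: A=16, B=21, C=14, D=6, E=19, F=14
Total turnaround = 16 + 21 + 14 + 6 + 19 + 14 = 90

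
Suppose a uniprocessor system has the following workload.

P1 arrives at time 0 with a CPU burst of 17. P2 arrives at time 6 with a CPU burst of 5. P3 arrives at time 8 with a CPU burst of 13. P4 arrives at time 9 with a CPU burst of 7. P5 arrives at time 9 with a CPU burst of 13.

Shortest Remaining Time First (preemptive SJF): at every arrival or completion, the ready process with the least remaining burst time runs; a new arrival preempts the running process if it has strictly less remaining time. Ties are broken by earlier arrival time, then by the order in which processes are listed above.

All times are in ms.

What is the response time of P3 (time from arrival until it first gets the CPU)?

21

Schedule: | P1 0-6 | P2 6-11 | P4 11-18 | P1 18-29 | P3 29-42 | P5 42-55 |
Completion: P1=29  P2=11  P3=42  P4=18  P5=55
Turnaround (C−A): P1=29  P2=5  P3=34  P4=9  P5=46
Response(P3) = first start − arrival = 29 − 8 = 21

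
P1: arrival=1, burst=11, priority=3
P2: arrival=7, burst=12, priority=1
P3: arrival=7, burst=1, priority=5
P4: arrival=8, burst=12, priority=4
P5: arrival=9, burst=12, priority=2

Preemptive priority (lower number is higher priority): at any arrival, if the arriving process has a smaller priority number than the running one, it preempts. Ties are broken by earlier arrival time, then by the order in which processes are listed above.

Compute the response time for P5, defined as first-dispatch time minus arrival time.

Schedule: | idle 0-1 | P1 1-7 | P2 7-19 | P5 19-31 | P1 31-36 | P4 36-48 | P3 48-49 |
Completion: P1=36  P2=19  P3=49  P4=48  P5=31
Turnaround (C−A): P1=35  P2=12  P3=42  P4=40  P5=22
Response(P5) = first start − arrival = 19 − 9 = 10

10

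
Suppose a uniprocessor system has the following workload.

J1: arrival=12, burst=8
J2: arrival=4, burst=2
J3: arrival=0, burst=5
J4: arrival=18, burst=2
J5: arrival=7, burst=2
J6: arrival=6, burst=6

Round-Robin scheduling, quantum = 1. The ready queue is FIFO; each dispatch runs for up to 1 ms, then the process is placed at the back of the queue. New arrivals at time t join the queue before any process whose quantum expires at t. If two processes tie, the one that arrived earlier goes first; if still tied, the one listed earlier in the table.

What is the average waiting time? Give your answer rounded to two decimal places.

Schedule: | J3 0-4 | J2 4-5 | J3 5-6 | J2 6-7 | J6 7-8 | J5 8-9 | J6 9-10 | J5 10-11 | J6 11-12 | J1 12-13 | J6 13-14 | J1 14-15 | J6 15-16 | J1 16-17 | J6 17-18 | J1 18-19 | J4 19-20 | J1 20-21 | J4 21-22 | J1 22-25 |
Completion: J1=25  J2=7  J3=6  J4=22  J5=11  J6=18
Waiting times: J1=5, J2=1, J3=1, J4=2, J5=2, J6=6
Average waiting = (5+1+1+2+2+6) / 6 = 17/6 = 2.83

2.83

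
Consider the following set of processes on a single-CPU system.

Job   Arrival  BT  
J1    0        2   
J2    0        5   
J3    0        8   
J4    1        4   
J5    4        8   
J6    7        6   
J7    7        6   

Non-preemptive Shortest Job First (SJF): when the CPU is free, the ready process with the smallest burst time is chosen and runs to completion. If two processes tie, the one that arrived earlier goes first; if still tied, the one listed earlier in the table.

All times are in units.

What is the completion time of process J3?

Schedule: | J1 0-2 | J4 2-6 | J2 6-11 | J6 11-17 | J7 17-23 | J3 23-31 | J5 31-39 |
Completion: J1=2  J2=11  J3=31  J4=6  J5=39  J6=17  J7=23

31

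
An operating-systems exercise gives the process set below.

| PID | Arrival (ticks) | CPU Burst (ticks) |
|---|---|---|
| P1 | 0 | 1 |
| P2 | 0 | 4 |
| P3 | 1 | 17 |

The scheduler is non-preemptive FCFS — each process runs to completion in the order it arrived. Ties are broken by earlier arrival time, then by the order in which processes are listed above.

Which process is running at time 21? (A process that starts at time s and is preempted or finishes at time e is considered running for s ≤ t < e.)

P3

Schedule: | P1 0-1 | P2 1-5 | P3 5-22 |
Completion: P1=1  P2=5  P3=22
Turnaround (C−A): P1=1  P2=5  P3=21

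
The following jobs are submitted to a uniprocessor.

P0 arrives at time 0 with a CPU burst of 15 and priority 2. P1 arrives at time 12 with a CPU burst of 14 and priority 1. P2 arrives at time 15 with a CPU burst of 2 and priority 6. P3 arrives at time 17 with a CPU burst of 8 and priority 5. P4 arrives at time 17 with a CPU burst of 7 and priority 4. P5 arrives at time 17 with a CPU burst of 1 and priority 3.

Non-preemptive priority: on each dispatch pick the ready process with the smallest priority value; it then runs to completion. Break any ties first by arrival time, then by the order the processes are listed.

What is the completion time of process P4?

37

Gantt: | P0 0-15 | P1 15-29 | P5 29-30 | P4 30-37 | P3 37-45 | P2 45-47 |
Completion: P0=15  P1=29  P2=47  P3=45  P4=37  P5=30
Turnaround (C−A): P0=15  P1=17  P2=32  P3=28  P4=20  P5=13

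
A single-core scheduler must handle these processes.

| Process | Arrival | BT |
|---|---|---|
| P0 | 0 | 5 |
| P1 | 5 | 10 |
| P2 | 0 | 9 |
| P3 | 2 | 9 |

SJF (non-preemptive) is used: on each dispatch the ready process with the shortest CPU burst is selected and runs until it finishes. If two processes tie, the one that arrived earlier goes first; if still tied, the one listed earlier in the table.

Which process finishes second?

Timeline: | P0 0-5 | P2 5-14 | P3 14-23 | P1 23-33 |
Completion: P0=5  P1=33  P2=14  P3=23
Finish order: P0 → P2 → P3 → P1

P2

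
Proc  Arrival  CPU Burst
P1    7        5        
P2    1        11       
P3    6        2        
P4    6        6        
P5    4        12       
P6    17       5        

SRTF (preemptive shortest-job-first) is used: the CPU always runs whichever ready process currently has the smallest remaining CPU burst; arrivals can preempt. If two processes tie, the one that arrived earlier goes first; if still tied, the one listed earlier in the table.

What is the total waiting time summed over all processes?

54

Timeline: | idle 0-1 | P2 1-6 | P3 6-8 | P1 8-13 | P2 13-19 | P6 19-24 | P4 24-30 | P5 30-42 |
Completion: P1=13  P2=19  P3=8  P4=30  P5=42  P6=24
Waiting = turnaround − burst: P1=1, P2=7, P3=0, P4=18, P5=26, P6=2
Total waiting = 1 + 7 + 0 + 18 + 26 + 2 = 54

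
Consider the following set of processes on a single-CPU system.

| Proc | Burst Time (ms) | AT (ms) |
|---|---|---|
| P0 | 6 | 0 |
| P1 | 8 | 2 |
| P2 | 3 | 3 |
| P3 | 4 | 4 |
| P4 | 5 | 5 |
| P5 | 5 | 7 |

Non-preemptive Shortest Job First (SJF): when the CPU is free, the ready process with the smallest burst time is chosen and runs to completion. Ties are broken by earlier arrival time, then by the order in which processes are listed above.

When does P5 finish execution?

23

Timeline: | P0 0-6 | P2 6-9 | P3 9-13 | P4 13-18 | P5 18-23 | P1 23-31 |
Completion: P0=6  P1=31  P2=9  P3=13  P4=18  P5=23
Turnaround (C−A): P0=6  P1=29  P2=6  P3=9  P4=13  P5=16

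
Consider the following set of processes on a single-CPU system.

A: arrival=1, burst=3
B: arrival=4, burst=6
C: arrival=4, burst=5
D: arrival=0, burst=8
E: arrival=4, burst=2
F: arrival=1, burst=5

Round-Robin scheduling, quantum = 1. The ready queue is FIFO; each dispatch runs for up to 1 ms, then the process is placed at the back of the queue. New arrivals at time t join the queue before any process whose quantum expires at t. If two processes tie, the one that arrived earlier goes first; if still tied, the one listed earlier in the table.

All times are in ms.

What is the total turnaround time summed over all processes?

Gantt: | D 0-1 | A 1-2 | F 2-3 | D 3-4 | A 4-5 | F 5-6 | B 6-7 | C 7-8 | E 8-9 | D 9-10 | A 10-11 | F 11-12 | B 12-13 | C 13-14 | E 14-15 | D 15-16 | F 16-17 | B 17-18 | C 18-19 | D 19-20 | F 20-21 | B 21-22 | C 22-23 | D 23-24 | B 24-25 | C 25-26 | D 26-27 | B 27-28 | D 28-29 |
Completion: A=11  B=28  C=26  D=29  E=15  F=21
Turnaround (C−A): A=10  B=24  C=22  D=29  E=11  F=20
Turnaround = completion − arrival: A=10, B=24, C=22, D=29, E=11, F=20
Total turnaround = 10 + 24 + 22 + 29 + 11 + 20 = 116

116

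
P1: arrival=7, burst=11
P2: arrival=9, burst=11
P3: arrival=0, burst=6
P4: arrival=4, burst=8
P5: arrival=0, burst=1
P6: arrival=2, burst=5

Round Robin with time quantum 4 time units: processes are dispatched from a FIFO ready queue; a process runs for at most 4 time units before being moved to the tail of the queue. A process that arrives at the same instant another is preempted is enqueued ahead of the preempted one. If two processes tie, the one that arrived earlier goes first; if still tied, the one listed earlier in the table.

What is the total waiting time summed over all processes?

89

Gantt: | P3 0-4 | P5 4-5 | P6 5-9 | P4 9-13 | P3 13-15 | P1 15-19 | P2 19-23 | P6 23-24 | P4 24-28 | P1 28-32 | P2 32-36 | P1 36-39 | P2 39-42 |
Completion: P1=39  P2=42  P3=15  P4=28  P5=5  P6=24
Waiting = turnaround − burst: P1=21, P2=22, P3=9, P4=16, P5=4, P6=17
Total waiting = 21 + 22 + 9 + 16 + 4 + 17 = 89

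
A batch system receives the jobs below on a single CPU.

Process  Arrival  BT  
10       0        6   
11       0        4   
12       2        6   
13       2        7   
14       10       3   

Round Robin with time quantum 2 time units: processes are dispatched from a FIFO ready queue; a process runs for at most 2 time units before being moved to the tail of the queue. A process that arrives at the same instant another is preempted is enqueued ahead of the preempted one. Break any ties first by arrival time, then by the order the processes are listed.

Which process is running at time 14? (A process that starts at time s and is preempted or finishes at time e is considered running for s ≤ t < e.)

Schedule: | 10 0-2 | 11 2-4 | 12 4-6 | 13 6-8 | 10 8-10 | 11 10-12 | 12 12-14 | 13 14-16 | 14 16-18 | 10 18-20 | 12 20-22 | 13 22-24 | 14 24-25 | 13 25-26 |
Completion: 10=20  11=12  12=22  13=26  14=25
Turnaround (C−A): 10=20  11=12  12=20  13=24  14=15

13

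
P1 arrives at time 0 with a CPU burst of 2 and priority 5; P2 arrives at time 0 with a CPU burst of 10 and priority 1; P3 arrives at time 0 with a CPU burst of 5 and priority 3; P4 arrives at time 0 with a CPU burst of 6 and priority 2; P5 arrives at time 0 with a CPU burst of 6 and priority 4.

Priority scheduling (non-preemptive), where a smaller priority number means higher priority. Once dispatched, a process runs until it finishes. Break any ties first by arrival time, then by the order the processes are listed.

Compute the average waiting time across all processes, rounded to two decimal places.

Timeline: | P2 0-10 | P4 10-16 | P3 16-21 | P5 21-27 | P1 27-29 |
Completion: P1=29  P2=10  P3=21  P4=16  P5=27
Turnaround (C−A): P1=29  P2=10  P3=21  P4=16  P5=27
Waiting times: P1=27, P2=0, P3=16, P4=10, P5=21
Average waiting = (27+0+16+10+21) / 5 = 74/5 = 14.80

14.80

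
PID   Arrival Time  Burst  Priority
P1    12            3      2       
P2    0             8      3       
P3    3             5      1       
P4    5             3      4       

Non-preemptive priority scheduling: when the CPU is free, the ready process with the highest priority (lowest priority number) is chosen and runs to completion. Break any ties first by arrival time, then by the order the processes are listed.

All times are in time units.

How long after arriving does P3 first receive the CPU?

Schedule: | P2 0-8 | P3 8-13 | P1 13-16 | P4 16-19 |
Completion: P1=16  P2=8  P3=13  P4=19
Turnaround (C−A): P1=4  P2=8  P3=10  P4=14
Response(P3) = first start − arrival = 8 − 3 = 5

5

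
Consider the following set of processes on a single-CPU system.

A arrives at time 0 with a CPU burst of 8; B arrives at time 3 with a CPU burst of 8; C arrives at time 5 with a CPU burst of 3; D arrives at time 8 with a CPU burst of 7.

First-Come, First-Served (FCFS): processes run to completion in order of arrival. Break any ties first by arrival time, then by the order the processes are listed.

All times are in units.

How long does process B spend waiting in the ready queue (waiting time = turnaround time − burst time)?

Timeline: | A 0-8 | B 8-16 | C 16-19 | D 19-26 |
Completion: A=8  B=16  C=19  D=26
Waiting(B) = turnaround − burst = 13 − 8 = 5

5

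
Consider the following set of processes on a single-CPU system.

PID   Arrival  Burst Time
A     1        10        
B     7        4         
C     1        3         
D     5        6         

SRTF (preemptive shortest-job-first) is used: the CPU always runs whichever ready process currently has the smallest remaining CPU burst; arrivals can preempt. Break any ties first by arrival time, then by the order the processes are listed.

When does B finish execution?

15

Schedule: | idle 0-1 | C 1-4 | A 4-5 | D 5-11 | B 11-15 | A 15-24 |
Completion: A=24  B=15  C=4  D=11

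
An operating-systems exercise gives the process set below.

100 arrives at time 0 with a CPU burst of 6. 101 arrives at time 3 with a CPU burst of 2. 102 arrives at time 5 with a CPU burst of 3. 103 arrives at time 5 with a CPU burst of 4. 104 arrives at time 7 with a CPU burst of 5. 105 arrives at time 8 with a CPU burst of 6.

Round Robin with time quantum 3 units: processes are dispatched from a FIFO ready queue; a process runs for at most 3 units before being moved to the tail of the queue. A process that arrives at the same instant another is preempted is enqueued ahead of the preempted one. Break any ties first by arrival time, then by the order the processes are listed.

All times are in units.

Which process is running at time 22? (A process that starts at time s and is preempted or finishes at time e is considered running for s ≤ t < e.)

104

Schedule: | 100 0-3 | 101 3-5 | 100 5-8 | 102 8-11 | 103 11-14 | 104 14-17 | 105 17-20 | 103 20-21 | 104 21-23 | 105 23-26 |
Completion: 100=8  101=5  102=11  103=21  104=23  105=26
Turnaround (C−A): 100=8  101=2  102=6  103=16  104=16  105=18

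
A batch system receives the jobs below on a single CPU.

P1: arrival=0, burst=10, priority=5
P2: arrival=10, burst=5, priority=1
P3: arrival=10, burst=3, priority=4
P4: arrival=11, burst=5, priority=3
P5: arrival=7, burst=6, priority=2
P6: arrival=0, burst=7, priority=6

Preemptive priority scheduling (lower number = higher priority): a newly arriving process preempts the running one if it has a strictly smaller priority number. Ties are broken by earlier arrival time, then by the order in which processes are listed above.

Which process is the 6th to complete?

P6

Schedule: | P1 0-7 | P5 7-10 | P2 10-15 | P5 15-18 | P4 18-23 | P3 23-26 | P1 26-29 | P6 29-36 |
Completion: P1=29  P2=15  P3=26  P4=23  P5=18  P6=36
Turnaround (C−A): P1=29  P2=5  P3=16  P4=12  P5=11  P6=36
Finish order: P2 → P5 → P4 → P3 → P1 → P6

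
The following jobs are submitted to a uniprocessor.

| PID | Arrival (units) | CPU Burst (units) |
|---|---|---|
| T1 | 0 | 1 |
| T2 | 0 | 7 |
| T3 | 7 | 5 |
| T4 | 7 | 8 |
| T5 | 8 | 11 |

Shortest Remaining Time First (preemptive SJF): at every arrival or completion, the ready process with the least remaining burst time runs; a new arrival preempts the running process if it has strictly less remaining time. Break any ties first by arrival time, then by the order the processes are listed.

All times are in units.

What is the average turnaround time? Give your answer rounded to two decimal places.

10.60

Timeline: | T1 0-1 | T2 1-8 | T3 8-13 | T4 13-21 | T5 21-32 |
Completion: T1=1  T2=8  T3=13  T4=21  T5=32
Turnaround (C−A): T1=1  T2=8  T3=6  T4=14  T5=24
Turnaround times: T1=1, T2=8, T3=6, T4=14, T5=24
Average turnaround = (1+8+6+14+24) / 5 = 53/5 = 10.60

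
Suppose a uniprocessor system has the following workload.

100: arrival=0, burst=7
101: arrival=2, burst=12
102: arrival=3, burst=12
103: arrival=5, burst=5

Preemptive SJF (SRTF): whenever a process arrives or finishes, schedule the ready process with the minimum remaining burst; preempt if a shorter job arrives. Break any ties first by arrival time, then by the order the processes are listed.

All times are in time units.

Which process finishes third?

Gantt: | 100 0-7 | 103 7-12 | 101 12-24 | 102 24-36 |
Completion: 100=7  101=24  102=36  103=12
Turnaround (C−A): 100=7  101=22  102=33  103=7
Finish order: 100 → 103 → 101 → 102

101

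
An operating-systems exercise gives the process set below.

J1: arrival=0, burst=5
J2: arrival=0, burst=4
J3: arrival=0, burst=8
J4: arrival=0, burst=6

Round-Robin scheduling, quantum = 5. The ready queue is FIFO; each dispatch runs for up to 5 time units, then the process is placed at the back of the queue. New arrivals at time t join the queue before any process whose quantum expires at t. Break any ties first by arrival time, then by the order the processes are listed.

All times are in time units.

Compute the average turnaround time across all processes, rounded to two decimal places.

14.75

Gantt: | J1 0-5 | J2 5-9 | J3 9-14 | J4 14-19 | J3 19-22 | J4 22-23 |
Completion: J1=5  J2=9  J3=22  J4=23
Turnaround (C−A): J1=5  J2=9  J3=22  J4=23
Turnaround times: J1=5, J2=9, J3=22, J4=23
Average turnaround = (5+9+22+23) / 4 = 59/4 = 14.75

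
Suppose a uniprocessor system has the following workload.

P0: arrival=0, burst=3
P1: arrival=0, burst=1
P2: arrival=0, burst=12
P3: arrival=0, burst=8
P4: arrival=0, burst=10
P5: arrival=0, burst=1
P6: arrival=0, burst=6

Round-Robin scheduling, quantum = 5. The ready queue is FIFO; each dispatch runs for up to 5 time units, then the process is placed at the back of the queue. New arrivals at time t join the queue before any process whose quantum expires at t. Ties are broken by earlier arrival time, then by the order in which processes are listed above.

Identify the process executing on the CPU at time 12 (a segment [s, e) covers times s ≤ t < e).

P3

Schedule: | P0 0-3 | P1 3-4 | P2 4-9 | P3 9-14 | P4 14-19 | P5 19-20 | P6 20-25 | P2 25-30 | P3 30-33 | P4 33-38 | P6 38-39 | P2 39-41 |
Completion: P0=3  P1=4  P2=41  P3=33  P4=38  P5=20  P6=39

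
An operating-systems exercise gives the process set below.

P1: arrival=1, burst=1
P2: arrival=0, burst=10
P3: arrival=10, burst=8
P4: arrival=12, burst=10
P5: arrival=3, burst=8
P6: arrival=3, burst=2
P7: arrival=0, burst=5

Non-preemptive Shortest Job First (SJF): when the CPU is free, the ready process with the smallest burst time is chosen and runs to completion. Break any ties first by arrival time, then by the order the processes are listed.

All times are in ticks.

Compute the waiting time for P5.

5

Gantt: | P7 0-5 | P1 5-6 | P6 6-8 | P5 8-16 | P3 16-24 | P2 24-34 | P4 34-44 |
Completion: P1=6  P2=34  P3=24  P4=44  P5=16  P6=8  P7=5
Waiting(P5) = turnaround − burst = 13 − 8 = 5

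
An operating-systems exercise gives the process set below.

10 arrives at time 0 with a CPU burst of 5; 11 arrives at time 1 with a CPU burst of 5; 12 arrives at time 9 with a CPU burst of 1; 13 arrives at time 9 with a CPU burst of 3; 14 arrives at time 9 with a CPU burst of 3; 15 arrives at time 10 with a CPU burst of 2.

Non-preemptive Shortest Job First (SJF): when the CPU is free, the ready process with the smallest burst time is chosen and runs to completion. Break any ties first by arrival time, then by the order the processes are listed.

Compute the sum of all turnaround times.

Timeline: | 10 0-5 | 11 5-10 | 12 10-11 | 15 11-13 | 13 13-16 | 14 16-19 |
Completion: 10=5  11=10  12=11  13=16  14=19  15=13
Turnaround = completion − arrival: 10=5, 11=9, 12=2, 13=7, 14=10, 15=3
Total turnaround = 5 + 9 + 2 + 7 + 10 + 3 = 36

36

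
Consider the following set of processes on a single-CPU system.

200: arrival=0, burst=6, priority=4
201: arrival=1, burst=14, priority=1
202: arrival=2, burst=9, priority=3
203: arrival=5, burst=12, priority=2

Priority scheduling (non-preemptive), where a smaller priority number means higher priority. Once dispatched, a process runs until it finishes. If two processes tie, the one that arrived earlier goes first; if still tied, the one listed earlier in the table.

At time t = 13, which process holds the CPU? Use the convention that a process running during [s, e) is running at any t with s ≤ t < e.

Gantt: | 200 0-6 | 201 6-20 | 203 20-32 | 202 32-41 |
Completion: 200=6  201=20  202=41  203=32
Turnaround (C−A): 200=6  201=19  202=39  203=27

201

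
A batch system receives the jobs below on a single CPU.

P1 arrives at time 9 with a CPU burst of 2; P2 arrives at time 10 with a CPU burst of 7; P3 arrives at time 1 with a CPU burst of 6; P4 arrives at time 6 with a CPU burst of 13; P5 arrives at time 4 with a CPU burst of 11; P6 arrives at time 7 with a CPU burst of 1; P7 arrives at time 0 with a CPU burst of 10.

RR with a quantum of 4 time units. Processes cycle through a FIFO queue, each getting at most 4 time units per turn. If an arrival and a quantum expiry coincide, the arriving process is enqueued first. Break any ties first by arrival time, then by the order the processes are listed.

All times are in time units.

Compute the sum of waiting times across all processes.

Schedule: | P7 0-4 | P3 4-8 | P5 8-12 | P7 12-16 | P4 16-20 | P6 20-21 | P3 21-23 | P1 23-25 | P2 25-29 | P5 29-33 | P7 33-35 | P4 35-39 | P2 39-42 | P5 42-45 | P4 45-50 |
Completion: P1=25  P2=42  P3=23  P4=50  P5=45  P6=21  P7=35
Turnaround (C−A): P1=16  P2=32  P3=22  P4=44  P5=41  P6=14  P7=35
Waiting = turnaround − burst: P1=14, P2=25, P3=16, P4=31, P5=30, P6=13, P7=25
Total waiting = 14 + 25 + 16 + 31 + 30 + 13 + 25 = 154

154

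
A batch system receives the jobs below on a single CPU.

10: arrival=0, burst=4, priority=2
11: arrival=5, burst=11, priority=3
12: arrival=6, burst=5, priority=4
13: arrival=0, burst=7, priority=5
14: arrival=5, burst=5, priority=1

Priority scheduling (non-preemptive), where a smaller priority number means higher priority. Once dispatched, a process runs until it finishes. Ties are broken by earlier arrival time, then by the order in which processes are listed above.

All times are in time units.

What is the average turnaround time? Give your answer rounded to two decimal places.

14.80

Schedule: | 10 0-4 | 13 4-11 | 14 11-16 | 11 16-27 | 12 27-32 |
Completion: 10=4  11=27  12=32  13=11  14=16
Turnaround times: 10=4, 11=22, 12=26, 13=11, 14=11
Average turnaround = (4+22+26+11+11) / 5 = 74/5 = 14.80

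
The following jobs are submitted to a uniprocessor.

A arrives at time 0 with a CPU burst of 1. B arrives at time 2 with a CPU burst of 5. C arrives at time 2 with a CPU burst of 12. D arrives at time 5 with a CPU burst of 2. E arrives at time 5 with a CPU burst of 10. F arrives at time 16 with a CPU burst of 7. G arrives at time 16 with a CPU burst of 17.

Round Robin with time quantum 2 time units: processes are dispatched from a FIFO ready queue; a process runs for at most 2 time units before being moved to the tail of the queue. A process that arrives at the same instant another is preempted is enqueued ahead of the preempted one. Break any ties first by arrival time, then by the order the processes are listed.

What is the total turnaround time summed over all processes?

Gantt: | A 0-1 | idle 1-2 | B 2-4 | C 4-6 | B 6-8 | D 8-10 | E 10-12 | C 12-14 | B 14-15 | E 15-17 | C 17-19 | F 19-21 | G 21-23 | E 23-25 | C 25-27 | F 27-29 | G 29-31 | E 31-33 | C 33-35 | F 35-37 | G 37-39 | E 39-41 | C 41-43 | F 43-44 | G 44-55 |
Completion: A=1  B=15  C=43  D=10  E=41  F=44  G=55
Turnaround = completion − arrival: A=1, B=13, C=41, D=5, E=36, F=28, G=39
Total turnaround = 1 + 13 + 41 + 5 + 36 + 28 + 39 = 163

163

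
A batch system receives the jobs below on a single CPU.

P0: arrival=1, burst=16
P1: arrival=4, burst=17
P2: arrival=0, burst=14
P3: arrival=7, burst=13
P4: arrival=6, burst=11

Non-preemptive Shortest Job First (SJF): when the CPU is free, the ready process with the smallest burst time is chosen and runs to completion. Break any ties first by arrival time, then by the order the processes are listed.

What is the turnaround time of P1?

Gantt: | P2 0-14 | P4 14-25 | P3 25-38 | P0 38-54 | P1 54-71 |
Completion: P0=54  P1=71  P2=14  P3=38  P4=25
Turnaround(P1) = completion − arrival = 71 − 4 = 67

67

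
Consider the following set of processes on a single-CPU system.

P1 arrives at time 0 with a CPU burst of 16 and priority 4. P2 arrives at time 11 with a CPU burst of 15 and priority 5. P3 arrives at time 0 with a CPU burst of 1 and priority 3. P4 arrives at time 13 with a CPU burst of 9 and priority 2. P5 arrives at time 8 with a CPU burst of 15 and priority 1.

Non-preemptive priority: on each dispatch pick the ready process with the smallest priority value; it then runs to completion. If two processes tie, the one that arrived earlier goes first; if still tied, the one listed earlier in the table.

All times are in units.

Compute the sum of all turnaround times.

115

Schedule: | P3 0-1 | P1 1-17 | P5 17-32 | P4 32-41 | P2 41-56 |
Completion: P1=17  P2=56  P3=1  P4=41  P5=32
Turnaround (C−A): P1=17  P2=45  P3=1  P4=28  P5=24
Turnaround = completion − arrival: P1=17, P2=45, P3=1, P4=28, P5=24
Total turnaround = 17 + 45 + 1 + 28 + 24 = 115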